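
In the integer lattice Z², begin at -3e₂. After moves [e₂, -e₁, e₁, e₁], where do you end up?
(1, -2)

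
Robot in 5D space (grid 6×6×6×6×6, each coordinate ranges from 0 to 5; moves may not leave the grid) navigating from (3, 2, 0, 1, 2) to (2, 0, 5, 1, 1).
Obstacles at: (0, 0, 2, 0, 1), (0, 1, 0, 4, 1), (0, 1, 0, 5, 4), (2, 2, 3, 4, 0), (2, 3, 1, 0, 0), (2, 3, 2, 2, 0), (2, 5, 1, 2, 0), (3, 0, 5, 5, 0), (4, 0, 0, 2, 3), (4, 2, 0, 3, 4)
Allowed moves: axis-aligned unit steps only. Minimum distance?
9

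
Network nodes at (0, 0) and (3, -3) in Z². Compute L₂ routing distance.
4.24264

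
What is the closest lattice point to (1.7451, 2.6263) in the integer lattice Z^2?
(2, 3)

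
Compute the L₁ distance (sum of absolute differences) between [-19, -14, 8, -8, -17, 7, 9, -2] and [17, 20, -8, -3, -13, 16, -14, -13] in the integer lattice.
138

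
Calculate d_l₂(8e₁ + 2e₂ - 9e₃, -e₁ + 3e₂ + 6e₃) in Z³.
17.5214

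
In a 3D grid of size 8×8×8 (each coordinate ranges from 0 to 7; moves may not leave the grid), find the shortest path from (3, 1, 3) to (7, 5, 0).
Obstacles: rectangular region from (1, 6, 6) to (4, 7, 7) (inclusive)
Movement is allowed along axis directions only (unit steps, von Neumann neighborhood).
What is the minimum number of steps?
11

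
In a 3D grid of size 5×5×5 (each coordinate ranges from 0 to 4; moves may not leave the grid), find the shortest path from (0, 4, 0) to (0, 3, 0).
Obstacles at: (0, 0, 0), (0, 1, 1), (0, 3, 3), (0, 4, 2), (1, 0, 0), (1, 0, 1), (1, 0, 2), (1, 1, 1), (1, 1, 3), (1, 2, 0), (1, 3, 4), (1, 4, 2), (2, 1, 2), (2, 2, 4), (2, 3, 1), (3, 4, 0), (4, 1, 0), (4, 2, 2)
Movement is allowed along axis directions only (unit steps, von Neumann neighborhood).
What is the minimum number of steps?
1
(one shortest path: (0, 4, 0) → (0, 3, 0))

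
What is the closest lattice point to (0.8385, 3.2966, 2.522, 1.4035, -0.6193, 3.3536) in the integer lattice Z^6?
(1, 3, 3, 1, -1, 3)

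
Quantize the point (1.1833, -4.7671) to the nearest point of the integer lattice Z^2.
(1, -5)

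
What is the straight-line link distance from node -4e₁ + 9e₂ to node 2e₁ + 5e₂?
7.2111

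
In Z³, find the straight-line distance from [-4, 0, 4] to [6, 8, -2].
14.1421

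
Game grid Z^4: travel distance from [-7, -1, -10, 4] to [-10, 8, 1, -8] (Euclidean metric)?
18.8414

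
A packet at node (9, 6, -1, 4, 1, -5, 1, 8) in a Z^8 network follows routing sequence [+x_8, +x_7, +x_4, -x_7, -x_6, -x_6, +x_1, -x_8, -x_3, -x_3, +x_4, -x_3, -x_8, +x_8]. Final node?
(10, 6, -4, 6, 1, -7, 1, 8)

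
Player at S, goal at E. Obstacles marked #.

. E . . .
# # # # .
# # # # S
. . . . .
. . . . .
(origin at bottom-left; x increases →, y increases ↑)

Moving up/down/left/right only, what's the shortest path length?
5
(one shortest path: (4, 2) → (4, 3) → (4, 4) → (3, 4) → (2, 4) → (1, 4))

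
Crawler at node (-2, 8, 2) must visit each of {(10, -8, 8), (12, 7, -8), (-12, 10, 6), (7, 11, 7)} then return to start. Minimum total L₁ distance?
118
(one optimal route: (-2, 8, 2) → (12, 7, -8) → (10, -8, 8) → (7, 11, 7) → (-12, 10, 6) → (-2, 8, 2))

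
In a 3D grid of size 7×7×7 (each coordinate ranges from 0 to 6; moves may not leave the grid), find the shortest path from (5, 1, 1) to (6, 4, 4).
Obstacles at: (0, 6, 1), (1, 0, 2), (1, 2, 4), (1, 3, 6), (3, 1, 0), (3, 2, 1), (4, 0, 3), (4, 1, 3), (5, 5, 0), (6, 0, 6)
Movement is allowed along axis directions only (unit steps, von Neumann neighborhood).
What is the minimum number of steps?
7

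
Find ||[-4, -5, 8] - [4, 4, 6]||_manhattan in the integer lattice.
19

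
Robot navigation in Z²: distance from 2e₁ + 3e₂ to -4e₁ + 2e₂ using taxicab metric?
7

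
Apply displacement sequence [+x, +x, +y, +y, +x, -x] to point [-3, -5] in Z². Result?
(-1, -3)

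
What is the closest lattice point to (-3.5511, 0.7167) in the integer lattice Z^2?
(-4, 1)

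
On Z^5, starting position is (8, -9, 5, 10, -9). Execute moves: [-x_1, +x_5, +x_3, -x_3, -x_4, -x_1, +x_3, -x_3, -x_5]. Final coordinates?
(6, -9, 5, 9, -9)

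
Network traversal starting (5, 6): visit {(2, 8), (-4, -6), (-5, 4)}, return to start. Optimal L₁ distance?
48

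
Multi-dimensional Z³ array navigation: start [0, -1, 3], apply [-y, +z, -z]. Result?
(0, -2, 3)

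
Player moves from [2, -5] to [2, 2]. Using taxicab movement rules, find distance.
7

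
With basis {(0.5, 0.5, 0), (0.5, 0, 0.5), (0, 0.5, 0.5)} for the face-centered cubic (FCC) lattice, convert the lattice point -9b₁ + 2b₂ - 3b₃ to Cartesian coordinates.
(-3.5, -6, -0.5)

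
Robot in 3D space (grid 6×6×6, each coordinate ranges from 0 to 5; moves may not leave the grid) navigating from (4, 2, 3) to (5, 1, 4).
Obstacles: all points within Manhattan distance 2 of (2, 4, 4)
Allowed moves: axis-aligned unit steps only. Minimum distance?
3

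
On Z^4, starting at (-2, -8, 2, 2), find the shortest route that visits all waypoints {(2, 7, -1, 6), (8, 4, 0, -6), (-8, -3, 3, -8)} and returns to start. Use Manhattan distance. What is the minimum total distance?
98
(one optimal route: (-2, -8, 2, 2) → (2, 7, -1, 6) → (8, 4, 0, -6) → (-8, -3, 3, -8) → (-2, -8, 2, 2))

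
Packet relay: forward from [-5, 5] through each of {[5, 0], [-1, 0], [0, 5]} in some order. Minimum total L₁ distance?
17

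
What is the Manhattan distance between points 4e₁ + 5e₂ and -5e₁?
14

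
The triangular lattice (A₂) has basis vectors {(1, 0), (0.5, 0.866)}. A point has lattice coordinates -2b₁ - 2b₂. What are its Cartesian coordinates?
(-3, -1.732)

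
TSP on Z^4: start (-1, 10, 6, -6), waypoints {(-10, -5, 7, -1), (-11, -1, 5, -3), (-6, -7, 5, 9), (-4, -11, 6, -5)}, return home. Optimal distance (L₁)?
98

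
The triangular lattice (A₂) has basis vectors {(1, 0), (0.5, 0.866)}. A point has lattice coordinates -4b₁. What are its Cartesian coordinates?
(-4, 0)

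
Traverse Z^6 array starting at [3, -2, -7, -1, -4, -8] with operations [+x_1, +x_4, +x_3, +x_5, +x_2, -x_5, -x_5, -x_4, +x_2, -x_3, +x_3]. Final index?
(4, 0, -6, -1, -5, -8)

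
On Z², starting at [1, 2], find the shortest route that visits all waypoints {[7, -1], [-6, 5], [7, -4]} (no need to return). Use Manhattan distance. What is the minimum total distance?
32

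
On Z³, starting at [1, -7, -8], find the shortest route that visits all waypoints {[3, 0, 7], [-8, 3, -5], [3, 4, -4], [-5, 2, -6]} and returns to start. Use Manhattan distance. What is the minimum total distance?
74
(one optimal route: (1, -7, -8) → (3, 0, 7) → (3, 4, -4) → (-8, 3, -5) → (-5, 2, -6) → (1, -7, -8))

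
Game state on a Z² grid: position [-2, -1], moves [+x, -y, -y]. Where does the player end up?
(-1, -3)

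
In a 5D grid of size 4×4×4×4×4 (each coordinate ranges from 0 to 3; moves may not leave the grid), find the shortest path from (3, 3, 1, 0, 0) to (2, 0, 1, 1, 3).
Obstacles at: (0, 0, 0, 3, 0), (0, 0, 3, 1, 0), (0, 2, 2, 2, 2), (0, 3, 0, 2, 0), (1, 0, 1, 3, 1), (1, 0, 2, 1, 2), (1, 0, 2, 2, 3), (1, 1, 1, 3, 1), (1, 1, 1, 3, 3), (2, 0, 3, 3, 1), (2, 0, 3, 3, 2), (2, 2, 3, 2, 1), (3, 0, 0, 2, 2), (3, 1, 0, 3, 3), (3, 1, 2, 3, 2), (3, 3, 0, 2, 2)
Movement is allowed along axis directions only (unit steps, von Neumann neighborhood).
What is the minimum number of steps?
8
(one shortest path: (3, 3, 1, 0, 0) → (2, 3, 1, 0, 0) → (2, 2, 1, 0, 0) → (2, 1, 1, 0, 0) → (2, 0, 1, 0, 0) → (2, 0, 1, 1, 0) → (2, 0, 1, 1, 1) → (2, 0, 1, 1, 2) → (2, 0, 1, 1, 3))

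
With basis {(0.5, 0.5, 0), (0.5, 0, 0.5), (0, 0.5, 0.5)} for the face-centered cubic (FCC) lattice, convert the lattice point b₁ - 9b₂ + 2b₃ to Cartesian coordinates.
(-4, 1.5, -3.5)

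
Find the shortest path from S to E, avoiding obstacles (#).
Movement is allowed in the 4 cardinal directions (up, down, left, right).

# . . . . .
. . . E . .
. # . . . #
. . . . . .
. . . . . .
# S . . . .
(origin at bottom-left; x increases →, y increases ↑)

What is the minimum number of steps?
6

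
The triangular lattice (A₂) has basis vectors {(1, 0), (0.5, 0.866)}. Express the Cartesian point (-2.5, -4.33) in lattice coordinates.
-5b₂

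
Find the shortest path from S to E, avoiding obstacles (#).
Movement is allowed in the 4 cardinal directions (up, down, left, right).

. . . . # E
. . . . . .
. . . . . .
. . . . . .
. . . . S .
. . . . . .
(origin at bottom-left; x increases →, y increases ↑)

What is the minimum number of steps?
5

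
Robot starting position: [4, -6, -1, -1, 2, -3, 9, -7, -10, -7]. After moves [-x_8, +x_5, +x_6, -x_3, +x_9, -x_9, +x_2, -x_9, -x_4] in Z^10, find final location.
(4, -5, -2, -2, 3, -2, 9, -8, -11, -7)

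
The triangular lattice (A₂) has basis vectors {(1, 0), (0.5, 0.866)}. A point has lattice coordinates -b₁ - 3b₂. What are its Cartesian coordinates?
(-2.5, -2.598)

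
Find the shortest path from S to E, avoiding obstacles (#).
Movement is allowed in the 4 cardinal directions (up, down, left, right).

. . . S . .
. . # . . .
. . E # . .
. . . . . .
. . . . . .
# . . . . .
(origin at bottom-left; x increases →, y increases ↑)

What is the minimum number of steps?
5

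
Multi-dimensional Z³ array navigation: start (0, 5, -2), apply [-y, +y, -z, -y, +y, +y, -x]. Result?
(-1, 6, -3)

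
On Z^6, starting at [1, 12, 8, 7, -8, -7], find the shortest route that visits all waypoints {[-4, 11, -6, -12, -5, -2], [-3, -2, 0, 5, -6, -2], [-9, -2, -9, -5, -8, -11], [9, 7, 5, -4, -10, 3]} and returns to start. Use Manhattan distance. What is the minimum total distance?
196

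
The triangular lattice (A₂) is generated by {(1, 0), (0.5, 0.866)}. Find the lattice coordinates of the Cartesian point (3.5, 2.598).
2b₁ + 3b₂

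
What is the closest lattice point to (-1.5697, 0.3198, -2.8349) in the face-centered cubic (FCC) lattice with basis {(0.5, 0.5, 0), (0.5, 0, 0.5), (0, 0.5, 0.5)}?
(-1.5, 0.5, -3)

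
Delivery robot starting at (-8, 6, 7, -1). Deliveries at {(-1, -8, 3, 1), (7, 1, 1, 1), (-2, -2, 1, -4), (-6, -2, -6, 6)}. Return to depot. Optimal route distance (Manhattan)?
112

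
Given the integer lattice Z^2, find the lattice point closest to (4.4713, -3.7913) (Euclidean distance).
(4, -4)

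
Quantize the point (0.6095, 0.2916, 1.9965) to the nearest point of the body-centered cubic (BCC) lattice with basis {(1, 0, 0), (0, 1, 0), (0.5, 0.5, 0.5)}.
(1, 0, 2)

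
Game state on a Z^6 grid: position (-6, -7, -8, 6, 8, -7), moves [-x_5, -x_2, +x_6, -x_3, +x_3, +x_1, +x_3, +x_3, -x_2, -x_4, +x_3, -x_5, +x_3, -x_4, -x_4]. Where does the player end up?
(-5, -9, -4, 3, 6, -6)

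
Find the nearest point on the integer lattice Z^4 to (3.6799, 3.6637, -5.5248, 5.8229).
(4, 4, -6, 6)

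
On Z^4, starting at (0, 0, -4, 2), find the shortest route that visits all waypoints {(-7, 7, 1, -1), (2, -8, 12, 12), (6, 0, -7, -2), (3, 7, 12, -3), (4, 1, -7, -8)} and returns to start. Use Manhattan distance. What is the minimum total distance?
144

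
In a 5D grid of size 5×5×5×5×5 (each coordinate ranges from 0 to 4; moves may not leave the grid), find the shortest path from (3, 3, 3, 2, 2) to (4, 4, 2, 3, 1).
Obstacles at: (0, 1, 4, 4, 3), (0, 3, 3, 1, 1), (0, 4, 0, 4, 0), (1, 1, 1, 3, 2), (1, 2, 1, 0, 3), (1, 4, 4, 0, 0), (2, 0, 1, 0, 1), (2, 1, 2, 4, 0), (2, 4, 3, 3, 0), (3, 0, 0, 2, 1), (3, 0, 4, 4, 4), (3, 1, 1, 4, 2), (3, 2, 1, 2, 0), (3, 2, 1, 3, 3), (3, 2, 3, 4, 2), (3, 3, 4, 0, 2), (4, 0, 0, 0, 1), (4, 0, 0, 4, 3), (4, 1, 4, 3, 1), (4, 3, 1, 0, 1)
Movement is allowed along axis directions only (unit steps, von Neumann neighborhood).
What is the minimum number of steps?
5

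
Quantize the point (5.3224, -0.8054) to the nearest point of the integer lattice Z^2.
(5, -1)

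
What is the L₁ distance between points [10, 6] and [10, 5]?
1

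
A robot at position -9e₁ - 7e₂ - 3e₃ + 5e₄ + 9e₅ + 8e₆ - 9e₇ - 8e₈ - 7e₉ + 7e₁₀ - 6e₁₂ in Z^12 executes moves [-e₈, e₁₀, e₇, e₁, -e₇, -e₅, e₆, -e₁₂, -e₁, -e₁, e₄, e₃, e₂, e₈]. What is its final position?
(-10, -6, -2, 6, 8, 9, -9, -8, -7, 8, 0, -7)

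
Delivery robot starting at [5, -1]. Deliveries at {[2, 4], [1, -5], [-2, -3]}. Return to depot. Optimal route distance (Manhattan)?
32
(one optimal route: (5, -1) → (2, 4) → (1, -5) → (-2, -3) → (5, -1))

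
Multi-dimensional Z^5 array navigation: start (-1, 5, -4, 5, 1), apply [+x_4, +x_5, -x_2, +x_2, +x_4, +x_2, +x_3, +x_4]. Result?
(-1, 6, -3, 8, 2)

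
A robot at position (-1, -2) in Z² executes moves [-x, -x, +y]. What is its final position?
(-3, -1)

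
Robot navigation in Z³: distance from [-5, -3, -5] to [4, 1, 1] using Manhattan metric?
19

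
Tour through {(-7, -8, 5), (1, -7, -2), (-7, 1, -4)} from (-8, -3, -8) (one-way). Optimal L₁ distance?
43
(one optimal route: (-8, -3, -8) → (-7, 1, -4) → (-7, -8, 5) → (1, -7, -2))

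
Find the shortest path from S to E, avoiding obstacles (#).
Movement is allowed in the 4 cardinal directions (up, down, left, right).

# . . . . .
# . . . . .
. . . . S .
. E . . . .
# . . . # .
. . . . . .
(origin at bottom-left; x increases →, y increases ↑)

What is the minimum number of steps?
4
(one shortest path: (4, 3) → (3, 3) → (2, 3) → (1, 3) → (1, 2))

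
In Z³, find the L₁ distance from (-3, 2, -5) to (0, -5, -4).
11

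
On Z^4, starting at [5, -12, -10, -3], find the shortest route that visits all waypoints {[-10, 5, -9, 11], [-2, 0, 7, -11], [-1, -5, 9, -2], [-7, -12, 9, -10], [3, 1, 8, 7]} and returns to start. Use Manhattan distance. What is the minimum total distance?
180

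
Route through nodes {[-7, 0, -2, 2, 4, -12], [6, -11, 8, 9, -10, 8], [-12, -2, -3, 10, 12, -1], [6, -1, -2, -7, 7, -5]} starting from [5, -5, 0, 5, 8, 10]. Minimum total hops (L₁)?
173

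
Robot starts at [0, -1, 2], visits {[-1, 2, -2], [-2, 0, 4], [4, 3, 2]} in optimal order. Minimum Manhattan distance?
24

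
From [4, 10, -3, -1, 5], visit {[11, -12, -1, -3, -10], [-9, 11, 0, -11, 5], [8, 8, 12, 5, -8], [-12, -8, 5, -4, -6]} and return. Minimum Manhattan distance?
196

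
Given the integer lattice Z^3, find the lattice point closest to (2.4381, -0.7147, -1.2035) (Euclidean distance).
(2, -1, -1)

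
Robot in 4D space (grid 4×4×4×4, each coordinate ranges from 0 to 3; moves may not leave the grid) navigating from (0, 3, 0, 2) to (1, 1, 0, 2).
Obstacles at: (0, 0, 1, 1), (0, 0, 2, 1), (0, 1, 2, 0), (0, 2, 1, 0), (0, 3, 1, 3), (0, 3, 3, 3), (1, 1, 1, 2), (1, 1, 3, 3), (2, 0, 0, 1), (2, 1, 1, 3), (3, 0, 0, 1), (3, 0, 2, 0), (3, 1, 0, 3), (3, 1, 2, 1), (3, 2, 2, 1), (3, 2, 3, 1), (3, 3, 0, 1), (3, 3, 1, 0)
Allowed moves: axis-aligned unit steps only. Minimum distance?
3
(one shortest path: (0, 3, 0, 2) → (1, 3, 0, 2) → (1, 2, 0, 2) → (1, 1, 0, 2))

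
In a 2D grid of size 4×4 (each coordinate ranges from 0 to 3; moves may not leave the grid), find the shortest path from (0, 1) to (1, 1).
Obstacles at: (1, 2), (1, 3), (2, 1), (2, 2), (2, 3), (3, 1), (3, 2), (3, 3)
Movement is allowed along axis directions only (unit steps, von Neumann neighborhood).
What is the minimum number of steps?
1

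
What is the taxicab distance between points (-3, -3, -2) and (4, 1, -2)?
11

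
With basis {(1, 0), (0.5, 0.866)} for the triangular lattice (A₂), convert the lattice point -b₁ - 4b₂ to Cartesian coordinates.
(-3, -3.464)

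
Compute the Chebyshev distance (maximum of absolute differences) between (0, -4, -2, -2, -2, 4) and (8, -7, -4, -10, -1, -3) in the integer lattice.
8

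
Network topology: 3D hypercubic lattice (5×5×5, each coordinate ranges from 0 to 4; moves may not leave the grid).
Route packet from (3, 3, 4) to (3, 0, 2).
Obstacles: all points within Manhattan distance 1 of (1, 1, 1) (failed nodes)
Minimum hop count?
5
(one shortest path: (3, 3, 4) → (3, 2, 4) → (3, 1, 4) → (3, 0, 4) → (3, 0, 3) → (3, 0, 2))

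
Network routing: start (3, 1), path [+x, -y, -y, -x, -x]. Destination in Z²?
(2, -1)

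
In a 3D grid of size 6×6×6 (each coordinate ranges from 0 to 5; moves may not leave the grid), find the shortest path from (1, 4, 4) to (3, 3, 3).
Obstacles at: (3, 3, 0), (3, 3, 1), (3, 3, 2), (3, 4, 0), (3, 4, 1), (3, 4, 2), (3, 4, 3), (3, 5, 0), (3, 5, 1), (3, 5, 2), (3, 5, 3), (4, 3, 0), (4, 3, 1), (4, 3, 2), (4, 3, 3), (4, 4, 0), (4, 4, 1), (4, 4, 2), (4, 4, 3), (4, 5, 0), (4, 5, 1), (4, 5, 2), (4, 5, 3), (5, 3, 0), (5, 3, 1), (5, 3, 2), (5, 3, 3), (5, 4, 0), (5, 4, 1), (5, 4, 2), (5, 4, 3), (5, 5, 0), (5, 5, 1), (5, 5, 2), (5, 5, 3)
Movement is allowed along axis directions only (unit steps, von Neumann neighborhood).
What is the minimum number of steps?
4
(one shortest path: (1, 4, 4) → (2, 4, 4) → (3, 4, 4) → (3, 3, 4) → (3, 3, 3))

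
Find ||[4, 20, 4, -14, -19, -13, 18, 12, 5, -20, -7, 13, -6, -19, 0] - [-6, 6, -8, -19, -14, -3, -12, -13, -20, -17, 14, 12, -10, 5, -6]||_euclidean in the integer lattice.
61.7981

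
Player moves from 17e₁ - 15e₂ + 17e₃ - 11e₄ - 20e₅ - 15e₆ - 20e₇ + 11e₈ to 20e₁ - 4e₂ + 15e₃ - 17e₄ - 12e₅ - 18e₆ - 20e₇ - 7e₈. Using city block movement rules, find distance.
51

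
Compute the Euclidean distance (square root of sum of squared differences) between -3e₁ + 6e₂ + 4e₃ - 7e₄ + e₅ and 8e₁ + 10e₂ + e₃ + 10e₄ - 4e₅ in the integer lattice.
21.4476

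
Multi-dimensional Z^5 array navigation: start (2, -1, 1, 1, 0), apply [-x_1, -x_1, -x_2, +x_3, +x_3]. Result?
(0, -2, 3, 1, 0)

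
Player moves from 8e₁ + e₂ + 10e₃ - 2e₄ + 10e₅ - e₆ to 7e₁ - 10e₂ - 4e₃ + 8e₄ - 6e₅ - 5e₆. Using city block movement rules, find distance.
56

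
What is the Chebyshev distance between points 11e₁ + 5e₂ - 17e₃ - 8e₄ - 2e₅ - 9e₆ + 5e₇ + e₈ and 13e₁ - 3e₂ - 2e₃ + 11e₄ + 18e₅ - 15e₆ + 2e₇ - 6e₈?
20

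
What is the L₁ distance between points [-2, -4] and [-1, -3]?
2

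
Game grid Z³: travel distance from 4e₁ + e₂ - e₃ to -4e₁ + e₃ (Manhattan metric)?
11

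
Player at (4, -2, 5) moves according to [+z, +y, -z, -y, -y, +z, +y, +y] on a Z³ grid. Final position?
(4, -1, 6)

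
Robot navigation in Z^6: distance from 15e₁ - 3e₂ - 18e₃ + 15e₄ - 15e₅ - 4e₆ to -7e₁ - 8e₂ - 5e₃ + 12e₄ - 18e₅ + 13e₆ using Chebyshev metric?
22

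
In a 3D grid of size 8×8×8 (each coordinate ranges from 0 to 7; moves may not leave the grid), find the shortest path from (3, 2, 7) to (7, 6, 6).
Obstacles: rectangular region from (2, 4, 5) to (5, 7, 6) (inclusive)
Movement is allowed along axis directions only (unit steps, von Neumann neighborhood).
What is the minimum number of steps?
9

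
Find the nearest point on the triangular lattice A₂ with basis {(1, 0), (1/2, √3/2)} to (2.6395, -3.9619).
(2.5, -4.33)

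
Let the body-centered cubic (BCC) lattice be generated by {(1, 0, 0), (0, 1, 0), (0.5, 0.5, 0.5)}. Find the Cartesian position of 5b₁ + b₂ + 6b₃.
(8, 4, 3)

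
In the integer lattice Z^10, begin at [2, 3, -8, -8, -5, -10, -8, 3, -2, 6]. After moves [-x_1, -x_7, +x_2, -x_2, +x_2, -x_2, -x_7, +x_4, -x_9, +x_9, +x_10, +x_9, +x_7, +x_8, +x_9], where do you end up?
(1, 3, -8, -7, -5, -10, -9, 4, 0, 7)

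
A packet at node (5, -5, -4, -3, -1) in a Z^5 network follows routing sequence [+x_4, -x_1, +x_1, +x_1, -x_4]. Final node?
(6, -5, -4, -3, -1)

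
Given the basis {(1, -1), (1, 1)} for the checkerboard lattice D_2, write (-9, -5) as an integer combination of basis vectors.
-2b₁ - 7b₂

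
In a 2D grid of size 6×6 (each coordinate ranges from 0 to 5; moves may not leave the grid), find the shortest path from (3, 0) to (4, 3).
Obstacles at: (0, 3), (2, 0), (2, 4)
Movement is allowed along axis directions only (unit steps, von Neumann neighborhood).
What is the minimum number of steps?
4
(one shortest path: (3, 0) → (4, 0) → (4, 1) → (4, 2) → (4, 3))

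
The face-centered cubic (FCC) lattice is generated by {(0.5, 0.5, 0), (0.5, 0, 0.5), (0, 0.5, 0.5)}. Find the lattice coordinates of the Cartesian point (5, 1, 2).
4b₁ + 6b₂ - 2b₃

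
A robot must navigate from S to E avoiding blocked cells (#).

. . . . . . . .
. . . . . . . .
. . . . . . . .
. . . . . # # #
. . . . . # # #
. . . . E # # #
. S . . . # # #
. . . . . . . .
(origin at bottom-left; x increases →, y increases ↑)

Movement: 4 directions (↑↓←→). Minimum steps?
4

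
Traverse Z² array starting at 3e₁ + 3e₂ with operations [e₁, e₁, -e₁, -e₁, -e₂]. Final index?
(3, 2)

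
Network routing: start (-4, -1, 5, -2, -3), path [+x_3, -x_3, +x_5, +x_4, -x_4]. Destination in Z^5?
(-4, -1, 5, -2, -2)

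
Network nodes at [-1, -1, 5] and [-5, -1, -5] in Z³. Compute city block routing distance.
14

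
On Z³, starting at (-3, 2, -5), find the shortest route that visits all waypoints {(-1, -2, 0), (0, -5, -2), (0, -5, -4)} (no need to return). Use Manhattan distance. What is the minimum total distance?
19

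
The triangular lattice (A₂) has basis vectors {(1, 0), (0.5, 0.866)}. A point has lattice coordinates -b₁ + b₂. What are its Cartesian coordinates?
(-0.5, 0.866)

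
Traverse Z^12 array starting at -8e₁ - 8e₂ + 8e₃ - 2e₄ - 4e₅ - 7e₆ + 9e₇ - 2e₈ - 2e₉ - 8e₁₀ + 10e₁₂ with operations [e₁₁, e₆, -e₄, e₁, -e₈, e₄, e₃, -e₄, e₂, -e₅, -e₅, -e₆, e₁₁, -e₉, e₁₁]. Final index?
(-7, -7, 9, -3, -6, -7, 9, -3, -3, -8, 3, 10)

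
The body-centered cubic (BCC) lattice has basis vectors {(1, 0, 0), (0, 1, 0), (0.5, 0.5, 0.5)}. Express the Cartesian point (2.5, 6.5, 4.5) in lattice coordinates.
-2b₁ + 2b₂ + 9b₃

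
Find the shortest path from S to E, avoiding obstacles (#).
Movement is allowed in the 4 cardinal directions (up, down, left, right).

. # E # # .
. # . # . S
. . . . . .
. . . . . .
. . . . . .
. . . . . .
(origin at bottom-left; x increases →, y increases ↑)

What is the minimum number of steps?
6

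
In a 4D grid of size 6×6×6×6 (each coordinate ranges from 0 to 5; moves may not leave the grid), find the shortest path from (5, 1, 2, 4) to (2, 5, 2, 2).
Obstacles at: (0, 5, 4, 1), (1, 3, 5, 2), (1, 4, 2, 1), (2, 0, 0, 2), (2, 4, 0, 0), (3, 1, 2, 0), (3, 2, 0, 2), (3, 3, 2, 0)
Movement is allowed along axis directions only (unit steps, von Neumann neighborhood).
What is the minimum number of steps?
9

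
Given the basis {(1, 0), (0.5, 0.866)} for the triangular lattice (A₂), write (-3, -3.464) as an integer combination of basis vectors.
-b₁ - 4b₂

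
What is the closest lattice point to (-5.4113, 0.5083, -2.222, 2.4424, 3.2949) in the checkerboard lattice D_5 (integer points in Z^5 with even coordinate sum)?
(-5, 0, -2, 2, 3)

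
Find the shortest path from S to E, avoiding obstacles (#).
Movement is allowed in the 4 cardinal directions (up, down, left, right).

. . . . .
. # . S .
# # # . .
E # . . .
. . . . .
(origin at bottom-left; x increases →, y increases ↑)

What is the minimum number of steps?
7
(one shortest path: (3, 3) → (3, 2) → (3, 1) → (2, 1) → (2, 0) → (1, 0) → (0, 0) → (0, 1))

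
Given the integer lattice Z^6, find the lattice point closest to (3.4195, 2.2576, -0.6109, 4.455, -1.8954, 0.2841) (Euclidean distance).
(3, 2, -1, 4, -2, 0)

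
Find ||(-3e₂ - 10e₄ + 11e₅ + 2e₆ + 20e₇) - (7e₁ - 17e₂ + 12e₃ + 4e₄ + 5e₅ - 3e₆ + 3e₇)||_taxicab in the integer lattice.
75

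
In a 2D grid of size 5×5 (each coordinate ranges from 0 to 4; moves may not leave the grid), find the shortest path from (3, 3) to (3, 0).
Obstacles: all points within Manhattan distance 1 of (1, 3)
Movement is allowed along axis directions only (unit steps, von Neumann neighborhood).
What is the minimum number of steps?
3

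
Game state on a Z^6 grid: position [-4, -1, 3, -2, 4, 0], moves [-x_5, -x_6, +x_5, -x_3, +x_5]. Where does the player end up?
(-4, -1, 2, -2, 5, -1)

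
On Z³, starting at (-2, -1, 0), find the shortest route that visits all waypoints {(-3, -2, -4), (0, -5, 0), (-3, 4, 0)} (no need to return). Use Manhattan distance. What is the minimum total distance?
26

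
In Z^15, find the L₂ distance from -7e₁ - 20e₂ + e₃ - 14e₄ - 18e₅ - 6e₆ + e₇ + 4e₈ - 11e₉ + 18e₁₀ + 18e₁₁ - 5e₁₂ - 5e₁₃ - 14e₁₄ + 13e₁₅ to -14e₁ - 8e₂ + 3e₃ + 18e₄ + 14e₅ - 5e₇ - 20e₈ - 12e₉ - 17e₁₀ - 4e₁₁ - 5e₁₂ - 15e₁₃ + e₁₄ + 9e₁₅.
70.3136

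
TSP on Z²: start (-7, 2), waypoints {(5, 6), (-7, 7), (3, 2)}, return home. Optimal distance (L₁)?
34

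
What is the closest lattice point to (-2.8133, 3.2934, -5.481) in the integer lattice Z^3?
(-3, 3, -5)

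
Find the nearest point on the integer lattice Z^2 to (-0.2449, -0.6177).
(0, -1)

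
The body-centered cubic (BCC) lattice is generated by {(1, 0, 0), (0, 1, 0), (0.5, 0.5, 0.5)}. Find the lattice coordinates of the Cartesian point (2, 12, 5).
-3b₁ + 7b₂ + 10b₃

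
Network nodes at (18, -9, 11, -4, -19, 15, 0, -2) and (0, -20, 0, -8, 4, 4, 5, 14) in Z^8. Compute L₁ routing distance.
99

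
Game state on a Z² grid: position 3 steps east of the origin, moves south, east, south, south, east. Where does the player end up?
(5, -3)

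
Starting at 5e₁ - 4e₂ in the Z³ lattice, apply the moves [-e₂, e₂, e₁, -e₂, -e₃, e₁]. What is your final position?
(7, -5, -1)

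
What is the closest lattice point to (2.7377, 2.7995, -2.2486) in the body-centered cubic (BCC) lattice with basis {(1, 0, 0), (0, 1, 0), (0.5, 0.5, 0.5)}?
(3, 3, -2)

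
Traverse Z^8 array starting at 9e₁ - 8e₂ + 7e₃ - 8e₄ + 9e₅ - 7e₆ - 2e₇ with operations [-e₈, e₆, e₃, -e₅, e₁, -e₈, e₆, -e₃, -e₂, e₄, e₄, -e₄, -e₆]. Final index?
(10, -9, 7, -7, 8, -6, -2, -2)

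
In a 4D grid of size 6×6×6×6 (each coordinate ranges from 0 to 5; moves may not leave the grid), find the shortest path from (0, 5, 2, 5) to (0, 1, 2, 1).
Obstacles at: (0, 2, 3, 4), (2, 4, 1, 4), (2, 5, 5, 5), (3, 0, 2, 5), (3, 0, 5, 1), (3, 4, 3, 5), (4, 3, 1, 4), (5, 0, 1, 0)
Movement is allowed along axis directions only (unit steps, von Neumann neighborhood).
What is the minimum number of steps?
8
(one shortest path: (0, 5, 2, 5) → (0, 4, 2, 5) → (0, 3, 2, 5) → (0, 2, 2, 5) → (0, 1, 2, 5) → (0, 1, 2, 4) → (0, 1, 2, 3) → (0, 1, 2, 2) → (0, 1, 2, 1))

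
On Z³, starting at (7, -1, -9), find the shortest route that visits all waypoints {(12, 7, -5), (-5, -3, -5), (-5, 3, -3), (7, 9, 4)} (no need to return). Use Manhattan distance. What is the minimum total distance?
65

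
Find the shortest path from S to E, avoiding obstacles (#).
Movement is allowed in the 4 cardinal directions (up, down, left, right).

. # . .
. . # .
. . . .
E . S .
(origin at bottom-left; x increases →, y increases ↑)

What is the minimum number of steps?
2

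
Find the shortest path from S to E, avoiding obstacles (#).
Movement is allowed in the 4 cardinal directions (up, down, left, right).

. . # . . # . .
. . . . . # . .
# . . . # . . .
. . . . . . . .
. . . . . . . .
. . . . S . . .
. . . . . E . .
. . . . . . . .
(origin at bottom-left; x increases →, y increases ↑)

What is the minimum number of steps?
2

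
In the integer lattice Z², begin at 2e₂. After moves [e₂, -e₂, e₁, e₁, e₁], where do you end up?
(3, 2)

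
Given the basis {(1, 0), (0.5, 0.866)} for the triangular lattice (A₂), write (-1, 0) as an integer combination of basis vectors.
-b₁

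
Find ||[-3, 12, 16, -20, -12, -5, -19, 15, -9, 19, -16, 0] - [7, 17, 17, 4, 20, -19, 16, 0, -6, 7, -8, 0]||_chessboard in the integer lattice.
35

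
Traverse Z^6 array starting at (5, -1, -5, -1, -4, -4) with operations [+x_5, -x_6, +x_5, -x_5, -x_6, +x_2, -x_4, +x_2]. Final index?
(5, 1, -5, -2, -3, -6)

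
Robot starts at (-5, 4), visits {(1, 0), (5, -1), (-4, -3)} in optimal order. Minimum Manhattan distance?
21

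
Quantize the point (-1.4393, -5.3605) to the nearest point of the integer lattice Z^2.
(-1, -5)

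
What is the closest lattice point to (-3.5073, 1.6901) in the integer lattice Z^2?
(-4, 2)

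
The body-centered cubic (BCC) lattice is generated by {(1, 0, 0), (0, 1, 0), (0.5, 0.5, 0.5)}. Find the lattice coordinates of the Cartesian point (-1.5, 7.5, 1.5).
-3b₁ + 6b₂ + 3b₃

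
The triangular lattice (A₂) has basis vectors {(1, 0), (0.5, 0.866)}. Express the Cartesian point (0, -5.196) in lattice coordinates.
3b₁ - 6b₂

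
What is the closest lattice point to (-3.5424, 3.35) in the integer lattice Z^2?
(-4, 3)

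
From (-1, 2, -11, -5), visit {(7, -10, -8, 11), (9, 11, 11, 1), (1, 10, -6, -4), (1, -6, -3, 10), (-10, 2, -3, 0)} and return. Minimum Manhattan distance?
166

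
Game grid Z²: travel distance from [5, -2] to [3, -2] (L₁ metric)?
2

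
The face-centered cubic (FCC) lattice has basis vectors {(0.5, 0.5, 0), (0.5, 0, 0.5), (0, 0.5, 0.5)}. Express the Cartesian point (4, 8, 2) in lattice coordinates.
10b₁ - 2b₂ + 6b₃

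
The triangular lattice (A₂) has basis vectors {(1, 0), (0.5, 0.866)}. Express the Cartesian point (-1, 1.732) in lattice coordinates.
-2b₁ + 2b₂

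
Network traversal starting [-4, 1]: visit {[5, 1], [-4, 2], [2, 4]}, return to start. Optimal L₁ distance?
24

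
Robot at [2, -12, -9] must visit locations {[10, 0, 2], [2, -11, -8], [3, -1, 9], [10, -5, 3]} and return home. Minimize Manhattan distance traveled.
78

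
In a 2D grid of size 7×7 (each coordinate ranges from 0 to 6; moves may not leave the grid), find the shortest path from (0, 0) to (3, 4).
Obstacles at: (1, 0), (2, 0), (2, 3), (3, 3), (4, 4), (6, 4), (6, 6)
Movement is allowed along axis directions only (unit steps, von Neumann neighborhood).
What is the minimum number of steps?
7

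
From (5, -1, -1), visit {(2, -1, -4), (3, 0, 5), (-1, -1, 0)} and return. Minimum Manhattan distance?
32
(one optimal route: (5, -1, -1) → (2, -1, -4) → (-1, -1, 0) → (3, 0, 5) → (5, -1, -1))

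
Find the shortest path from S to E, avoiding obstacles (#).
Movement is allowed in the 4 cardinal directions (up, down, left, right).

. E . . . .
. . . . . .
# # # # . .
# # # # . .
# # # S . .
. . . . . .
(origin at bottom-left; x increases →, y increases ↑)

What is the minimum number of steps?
8
(one shortest path: (3, 1) → (4, 1) → (4, 2) → (4, 3) → (4, 4) → (3, 4) → (2, 4) → (1, 4) → (1, 5))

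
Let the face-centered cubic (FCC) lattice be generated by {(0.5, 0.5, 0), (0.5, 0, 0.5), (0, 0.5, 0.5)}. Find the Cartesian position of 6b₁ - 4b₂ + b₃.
(1, 3.5, -1.5)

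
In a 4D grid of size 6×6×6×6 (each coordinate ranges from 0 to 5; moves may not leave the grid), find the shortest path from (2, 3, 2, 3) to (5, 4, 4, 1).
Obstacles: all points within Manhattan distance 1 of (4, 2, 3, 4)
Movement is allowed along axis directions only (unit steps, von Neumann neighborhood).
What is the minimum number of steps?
8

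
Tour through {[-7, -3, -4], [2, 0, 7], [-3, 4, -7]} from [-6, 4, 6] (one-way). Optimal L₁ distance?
50
(one optimal route: (-6, 4, 6) → (2, 0, 7) → (-7, -3, -4) → (-3, 4, -7))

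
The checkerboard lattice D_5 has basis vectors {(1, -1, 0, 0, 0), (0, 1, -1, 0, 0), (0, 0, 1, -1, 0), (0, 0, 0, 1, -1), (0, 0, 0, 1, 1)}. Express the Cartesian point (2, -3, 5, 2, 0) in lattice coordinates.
2b₁ - b₂ + 4b₃ + 3b₄ + 3b₅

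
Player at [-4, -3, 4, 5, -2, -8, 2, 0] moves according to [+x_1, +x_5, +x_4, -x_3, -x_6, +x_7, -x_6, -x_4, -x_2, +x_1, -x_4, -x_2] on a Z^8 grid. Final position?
(-2, -5, 3, 4, -1, -10, 3, 0)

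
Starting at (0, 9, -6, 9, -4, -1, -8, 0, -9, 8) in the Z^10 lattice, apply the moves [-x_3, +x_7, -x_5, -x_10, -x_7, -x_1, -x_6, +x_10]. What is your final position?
(-1, 9, -7, 9, -5, -2, -8, 0, -9, 8)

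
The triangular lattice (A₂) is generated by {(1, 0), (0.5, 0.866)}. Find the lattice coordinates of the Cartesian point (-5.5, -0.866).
-5b₁ - b₂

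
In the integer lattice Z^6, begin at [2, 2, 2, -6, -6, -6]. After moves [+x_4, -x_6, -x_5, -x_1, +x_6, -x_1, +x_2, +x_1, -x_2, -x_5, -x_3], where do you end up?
(1, 2, 1, -5, -8, -6)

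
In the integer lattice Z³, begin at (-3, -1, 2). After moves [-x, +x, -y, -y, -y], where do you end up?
(-3, -4, 2)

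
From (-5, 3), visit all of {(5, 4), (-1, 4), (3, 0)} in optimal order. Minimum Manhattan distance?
17
(one optimal route: (-5, 3) → (-1, 4) → (5, 4) → (3, 0))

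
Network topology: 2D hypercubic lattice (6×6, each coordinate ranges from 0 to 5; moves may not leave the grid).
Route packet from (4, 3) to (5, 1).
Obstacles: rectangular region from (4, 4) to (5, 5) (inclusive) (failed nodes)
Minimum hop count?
3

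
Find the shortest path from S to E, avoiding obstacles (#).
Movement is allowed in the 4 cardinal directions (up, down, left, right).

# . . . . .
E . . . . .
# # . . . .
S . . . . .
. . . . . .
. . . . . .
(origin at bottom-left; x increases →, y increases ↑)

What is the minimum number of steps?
6
(one shortest path: (0, 2) → (1, 2) → (2, 2) → (2, 3) → (2, 4) → (1, 4) → (0, 4))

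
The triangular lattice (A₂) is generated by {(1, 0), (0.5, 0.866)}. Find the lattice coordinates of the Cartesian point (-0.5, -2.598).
b₁ - 3b₂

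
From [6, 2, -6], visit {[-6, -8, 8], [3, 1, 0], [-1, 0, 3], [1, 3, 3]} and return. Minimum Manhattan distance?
74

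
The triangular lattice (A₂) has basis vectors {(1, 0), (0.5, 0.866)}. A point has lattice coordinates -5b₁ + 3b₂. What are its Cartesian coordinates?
(-3.5, 2.598)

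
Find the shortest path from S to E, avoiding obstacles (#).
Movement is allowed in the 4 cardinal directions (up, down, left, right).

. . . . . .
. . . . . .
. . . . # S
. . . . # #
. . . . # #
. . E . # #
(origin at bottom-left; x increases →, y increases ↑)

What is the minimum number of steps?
8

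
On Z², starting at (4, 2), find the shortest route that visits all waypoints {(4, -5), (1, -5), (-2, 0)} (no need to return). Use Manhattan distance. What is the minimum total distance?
18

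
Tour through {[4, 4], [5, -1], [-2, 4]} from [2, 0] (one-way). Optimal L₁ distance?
16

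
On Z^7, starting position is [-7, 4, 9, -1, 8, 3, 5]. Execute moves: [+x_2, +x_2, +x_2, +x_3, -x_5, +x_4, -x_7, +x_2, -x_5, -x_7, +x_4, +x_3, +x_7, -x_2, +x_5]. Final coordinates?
(-7, 7, 11, 1, 7, 3, 4)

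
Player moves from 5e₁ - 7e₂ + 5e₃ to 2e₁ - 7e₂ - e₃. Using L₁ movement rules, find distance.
9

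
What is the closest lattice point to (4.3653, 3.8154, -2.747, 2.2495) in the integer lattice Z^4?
(4, 4, -3, 2)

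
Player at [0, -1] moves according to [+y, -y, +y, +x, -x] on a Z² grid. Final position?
(0, 0)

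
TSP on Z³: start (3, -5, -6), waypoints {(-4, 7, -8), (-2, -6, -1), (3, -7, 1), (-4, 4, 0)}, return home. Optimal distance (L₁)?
62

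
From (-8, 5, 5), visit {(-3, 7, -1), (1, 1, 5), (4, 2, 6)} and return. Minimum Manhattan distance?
50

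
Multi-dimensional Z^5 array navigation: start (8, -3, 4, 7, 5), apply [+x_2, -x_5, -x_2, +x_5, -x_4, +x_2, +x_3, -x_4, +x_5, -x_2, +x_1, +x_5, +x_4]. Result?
(9, -3, 5, 6, 7)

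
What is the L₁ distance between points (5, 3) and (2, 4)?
4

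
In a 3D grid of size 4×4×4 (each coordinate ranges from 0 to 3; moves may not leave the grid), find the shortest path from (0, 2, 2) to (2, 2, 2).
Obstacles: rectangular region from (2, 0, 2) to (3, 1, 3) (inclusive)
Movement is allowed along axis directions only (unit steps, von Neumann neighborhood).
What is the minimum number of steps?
2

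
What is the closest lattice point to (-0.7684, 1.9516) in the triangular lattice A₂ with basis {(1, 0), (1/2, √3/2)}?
(-1, 1.732)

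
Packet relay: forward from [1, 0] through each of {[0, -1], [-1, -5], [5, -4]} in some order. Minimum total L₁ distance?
14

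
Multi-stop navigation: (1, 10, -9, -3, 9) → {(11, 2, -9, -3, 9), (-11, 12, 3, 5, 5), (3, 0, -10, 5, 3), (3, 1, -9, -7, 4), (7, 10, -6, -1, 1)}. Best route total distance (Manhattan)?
116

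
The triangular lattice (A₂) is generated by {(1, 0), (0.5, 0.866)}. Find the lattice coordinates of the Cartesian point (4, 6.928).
8b₂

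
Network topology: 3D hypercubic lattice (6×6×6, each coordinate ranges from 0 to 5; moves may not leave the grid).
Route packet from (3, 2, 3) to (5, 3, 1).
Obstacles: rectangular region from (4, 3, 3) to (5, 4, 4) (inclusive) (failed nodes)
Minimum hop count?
5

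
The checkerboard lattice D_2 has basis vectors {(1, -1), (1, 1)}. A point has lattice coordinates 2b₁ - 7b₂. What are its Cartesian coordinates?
(-5, -9)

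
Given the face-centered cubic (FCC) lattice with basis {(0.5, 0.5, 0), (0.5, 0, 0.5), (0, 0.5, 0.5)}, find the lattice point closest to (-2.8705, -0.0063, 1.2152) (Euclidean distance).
(-3, 0, 1)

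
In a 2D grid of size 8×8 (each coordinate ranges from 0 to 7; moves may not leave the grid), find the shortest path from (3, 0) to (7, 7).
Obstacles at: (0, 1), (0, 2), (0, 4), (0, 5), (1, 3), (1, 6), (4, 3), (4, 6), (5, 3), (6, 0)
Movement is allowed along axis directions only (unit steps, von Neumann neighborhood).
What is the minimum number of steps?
11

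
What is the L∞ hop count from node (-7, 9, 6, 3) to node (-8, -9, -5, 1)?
18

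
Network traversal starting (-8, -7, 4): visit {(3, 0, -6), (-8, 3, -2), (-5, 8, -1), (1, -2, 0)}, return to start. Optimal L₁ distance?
74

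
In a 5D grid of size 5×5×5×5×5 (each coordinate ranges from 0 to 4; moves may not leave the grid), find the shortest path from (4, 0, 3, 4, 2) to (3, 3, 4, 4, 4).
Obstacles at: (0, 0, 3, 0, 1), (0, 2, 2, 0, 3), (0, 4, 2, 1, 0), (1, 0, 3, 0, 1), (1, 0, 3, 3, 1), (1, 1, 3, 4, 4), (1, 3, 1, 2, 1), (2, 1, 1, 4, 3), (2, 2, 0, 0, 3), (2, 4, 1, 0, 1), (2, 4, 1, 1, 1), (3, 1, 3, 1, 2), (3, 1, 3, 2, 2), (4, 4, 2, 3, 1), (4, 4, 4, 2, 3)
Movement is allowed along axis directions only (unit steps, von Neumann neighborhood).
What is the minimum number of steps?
7
(one shortest path: (4, 0, 3, 4, 2) → (3, 0, 3, 4, 2) → (3, 1, 3, 4, 2) → (3, 2, 3, 4, 2) → (3, 3, 3, 4, 2) → (3, 3, 4, 4, 2) → (3, 3, 4, 4, 3) → (3, 3, 4, 4, 4))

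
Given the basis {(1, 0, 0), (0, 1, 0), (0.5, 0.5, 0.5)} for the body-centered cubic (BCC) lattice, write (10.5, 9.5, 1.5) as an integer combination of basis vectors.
9b₁ + 8b₂ + 3b₃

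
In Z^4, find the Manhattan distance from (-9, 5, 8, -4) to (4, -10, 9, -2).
31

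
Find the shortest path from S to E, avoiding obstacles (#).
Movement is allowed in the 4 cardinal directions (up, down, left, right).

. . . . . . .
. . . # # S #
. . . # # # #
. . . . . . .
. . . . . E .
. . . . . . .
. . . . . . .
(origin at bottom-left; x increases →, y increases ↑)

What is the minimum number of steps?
11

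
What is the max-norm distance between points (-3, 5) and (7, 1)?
10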